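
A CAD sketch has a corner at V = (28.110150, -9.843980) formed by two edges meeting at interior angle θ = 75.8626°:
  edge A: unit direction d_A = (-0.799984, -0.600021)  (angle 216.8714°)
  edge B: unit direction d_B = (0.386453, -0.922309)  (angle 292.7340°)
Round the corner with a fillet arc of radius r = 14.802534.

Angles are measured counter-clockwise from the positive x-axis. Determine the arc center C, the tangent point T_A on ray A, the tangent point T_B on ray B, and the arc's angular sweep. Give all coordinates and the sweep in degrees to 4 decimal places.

center=(21.7977,-33.0821) T_A=(12.9158,-21.2403) T_B=(35.4502,-27.3616) sweep=104.1374

bisector direction at 254.8027° = (-0.262144,-0.965029)
center distance |VC| = r/sin(θ/2) = 14.802534/sin(37.9313°) = 24.080274
C = V + |VC|·bis = (21.7977,-33.0821)
T_A = V + ((C−V)·d_A)·d_A = V + 18.9933·d_A = (12.9158,-21.2403)
T_B = V + ((C−V)·d_B)·d_B = V + 18.9933·d_B = (35.4502,-27.3616)
sweep = 180° − θ = 104.1374°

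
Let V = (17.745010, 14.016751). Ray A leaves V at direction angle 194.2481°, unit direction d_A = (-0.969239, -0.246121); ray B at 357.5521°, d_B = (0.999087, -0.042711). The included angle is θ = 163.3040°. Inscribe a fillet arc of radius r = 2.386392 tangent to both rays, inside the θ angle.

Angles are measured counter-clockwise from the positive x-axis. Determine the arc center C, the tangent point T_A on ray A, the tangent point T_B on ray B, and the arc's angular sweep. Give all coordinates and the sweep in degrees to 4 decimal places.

center=(17.9929,11.6176) T_A=(17.4056,13.9306) T_B=(18.0949,14.0018) sweep=16.6960

bisector direction at 275.9001° = (0.102794,-0.994703)
center distance |VC| = r/sin(θ/2) = 2.386392/sin(81.6520°) = 2.411948
C = V + |VC|·bis = (17.9929,11.6176)
T_A = V + ((C−V)·d_A)·d_A = V + 0.3502·d_A = (17.4056,13.9306)
T_B = V + ((C−V)·d_B)·d_B = V + 0.3502·d_B = (18.0949,14.0018)
sweep = 180° − θ = 16.6960°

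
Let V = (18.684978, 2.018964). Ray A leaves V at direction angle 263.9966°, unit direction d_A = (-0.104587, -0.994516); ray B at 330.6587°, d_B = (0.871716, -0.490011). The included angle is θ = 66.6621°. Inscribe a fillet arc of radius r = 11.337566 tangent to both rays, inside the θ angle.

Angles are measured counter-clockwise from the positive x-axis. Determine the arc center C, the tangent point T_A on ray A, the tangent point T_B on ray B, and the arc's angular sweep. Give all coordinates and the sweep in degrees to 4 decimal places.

center=(28.1573,-16.3117) T_A=(16.8819,-15.1259) T_B=(33.7129,-6.4285) sweep=113.3379

bisector direction at 297.3277° = (0.459078,-0.888396)
center distance |VC| = r/sin(θ/2) = 11.337566/sin(33.3310°) = 20.633426
C = V + |VC|·bis = (28.1573,-16.3117)
T_A = V + ((C−V)·d_A)·d_A = V + 17.2394·d_A = (16.8819,-15.1259)
T_B = V + ((C−V)·d_B)·d_B = V + 17.2394·d_B = (33.7129,-6.4285)
sweep = 180° − θ = 113.3379°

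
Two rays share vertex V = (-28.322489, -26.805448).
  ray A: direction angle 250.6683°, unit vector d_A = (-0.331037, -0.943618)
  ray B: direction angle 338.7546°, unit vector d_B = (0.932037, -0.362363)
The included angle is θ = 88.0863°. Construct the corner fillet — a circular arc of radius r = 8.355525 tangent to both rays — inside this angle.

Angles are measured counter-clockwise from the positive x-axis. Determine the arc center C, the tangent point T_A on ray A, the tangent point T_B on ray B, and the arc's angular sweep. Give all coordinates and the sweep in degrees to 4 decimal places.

center=(-23.2980,-37.7237) T_A=(-31.1824,-34.9577) T_B=(-20.2703,-29.9360) sweep=91.9137

bisector direction at 294.7114° = (0.418049,-0.908425)
center distance |VC| = r/sin(θ/2) = 8.355525/sin(44.0431°) = 12.018881
C = V + |VC|·bis = (-23.2980,-37.7237)
T_A = V + ((C−V)·d_A)·d_A = V + 8.6394·d_A = (-31.1824,-34.9577)
T_B = V + ((C−V)·d_B)·d_B = V + 8.6394·d_B = (-20.2703,-29.9360)
sweep = 180° − θ = 91.9137°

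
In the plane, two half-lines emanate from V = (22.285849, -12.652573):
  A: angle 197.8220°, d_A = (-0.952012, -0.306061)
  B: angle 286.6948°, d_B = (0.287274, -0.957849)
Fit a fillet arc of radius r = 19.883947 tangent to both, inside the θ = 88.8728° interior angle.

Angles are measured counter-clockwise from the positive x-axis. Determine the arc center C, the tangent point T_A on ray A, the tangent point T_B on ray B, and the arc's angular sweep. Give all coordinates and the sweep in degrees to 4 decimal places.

center=(9.0657,-37.7889) T_A=(2.9800,-18.8592) T_B=(28.1115,-32.0768) sweep=91.1272

bisector direction at 242.2584° = (-0.465485,-0.885056)
center distance |VC| = r/sin(θ/2) = 19.883947/sin(44.4364°) = 28.400887
C = V + |VC|·bis = (9.0657,-37.7889)
T_A = V + ((C−V)·d_A)·d_A = V + 20.2790·d_A = (2.9800,-18.8592)
T_B = V + ((C−V)·d_B)·d_B = V + 20.2790·d_B = (28.1115,-32.0768)
sweep = 180° − θ = 91.1272°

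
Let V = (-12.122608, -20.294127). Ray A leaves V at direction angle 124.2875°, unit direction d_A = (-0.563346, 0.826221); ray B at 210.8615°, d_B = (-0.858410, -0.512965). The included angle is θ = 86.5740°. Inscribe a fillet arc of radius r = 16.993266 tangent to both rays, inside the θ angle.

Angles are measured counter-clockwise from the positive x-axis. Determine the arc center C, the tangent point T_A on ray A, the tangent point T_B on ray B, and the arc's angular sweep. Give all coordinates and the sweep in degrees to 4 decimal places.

center=(-36.3261,-14.9613) T_A=(-22.2859,-5.3883) T_B=(-27.6092,-29.5485) sweep=93.4260

bisector direction at 167.5745° = (-0.976577,0.215170)
center distance |VC| = r/sin(θ/2) = 16.993266/sin(43.2870°) = 24.784054
C = V + |VC|·bis = (-36.3261,-14.9613)
T_A = V + ((C−V)·d_A)·d_A = V + 18.0410·d_A = (-22.2859,-5.3883)
T_B = V + ((C−V)·d_B)·d_B = V + 18.0410·d_B = (-27.6092,-29.5485)
sweep = 180° − θ = 93.4260°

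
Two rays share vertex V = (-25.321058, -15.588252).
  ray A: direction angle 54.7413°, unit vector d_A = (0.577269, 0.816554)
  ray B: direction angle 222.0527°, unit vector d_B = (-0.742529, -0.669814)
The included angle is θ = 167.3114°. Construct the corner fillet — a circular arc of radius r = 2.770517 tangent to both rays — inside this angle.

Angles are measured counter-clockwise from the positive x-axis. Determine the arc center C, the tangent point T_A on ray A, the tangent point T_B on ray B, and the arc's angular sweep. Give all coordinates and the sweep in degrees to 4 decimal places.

center=(-27.4055,-13.7374) T_A=(-25.1432,-15.3367) T_B=(-25.5498,-15.7946) sweep=12.6886

bisector direction at 138.3970° = (-0.747763,0.663965)
center distance |VC| = r/sin(θ/2) = 2.770517/sin(83.6557°) = 2.787589
C = V + |VC|·bis = (-27.4055,-13.7374)
T_A = V + ((C−V)·d_A)·d_A = V + 0.3080·d_A = (-25.1432,-15.3367)
T_B = V + ((C−V)·d_B)·d_B = V + 0.3080·d_B = (-25.5498,-15.7946)
sweep = 180° − θ = 12.6886°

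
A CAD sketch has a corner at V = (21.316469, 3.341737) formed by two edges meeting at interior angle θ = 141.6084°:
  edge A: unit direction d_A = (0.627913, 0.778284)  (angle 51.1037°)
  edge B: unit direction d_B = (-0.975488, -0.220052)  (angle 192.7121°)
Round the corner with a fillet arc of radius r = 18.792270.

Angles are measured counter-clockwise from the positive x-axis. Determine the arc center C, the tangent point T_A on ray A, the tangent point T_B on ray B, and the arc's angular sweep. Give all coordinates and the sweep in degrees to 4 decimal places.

center=(10.7989,20.2337) T_A=(25.4247,8.4337) T_B=(14.9342,1.9020) sweep=38.3916

bisector direction at 121.9079° = (-0.528555,0.848899)
center distance |VC| = r/sin(θ/2) = 18.792270/sin(70.8042°) = 19.898624
C = V + |VC|·bis = (10.7989,20.2337)
T_A = V + ((C−V)·d_A)·d_A = V + 6.5426·d_A = (25.4247,8.4337)
T_B = V + ((C−V)·d_B)·d_B = V + 6.5426·d_B = (14.9342,1.9020)
sweep = 180° − θ = 38.3916°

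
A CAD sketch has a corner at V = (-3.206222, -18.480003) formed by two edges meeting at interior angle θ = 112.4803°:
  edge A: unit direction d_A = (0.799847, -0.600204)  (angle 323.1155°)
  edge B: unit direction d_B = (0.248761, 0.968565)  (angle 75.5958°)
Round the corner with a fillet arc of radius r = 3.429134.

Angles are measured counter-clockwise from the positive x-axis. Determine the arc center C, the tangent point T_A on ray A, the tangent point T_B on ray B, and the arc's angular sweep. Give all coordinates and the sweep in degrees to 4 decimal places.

bisector direction at 19.3557° = (0.943479,0.331431)
center distance |VC| = r/sin(θ/2) = 3.429134/sin(56.2401°) = 4.124658
C = V + |VC|·bis = (0.6853,-17.1130)
T_A = V + ((C−V)·d_A)·d_A = V + 2.2921·d_A = (-1.3729,-19.8557)
T_B = V + ((C−V)·d_B)·d_B = V + 2.2921·d_B = (-2.6360,-16.2599)
sweep = 180° − θ = 67.5197°

center=(0.6853,-17.1130) T_A=(-1.3729,-19.8557) T_B=(-2.6360,-16.2599) sweep=67.5197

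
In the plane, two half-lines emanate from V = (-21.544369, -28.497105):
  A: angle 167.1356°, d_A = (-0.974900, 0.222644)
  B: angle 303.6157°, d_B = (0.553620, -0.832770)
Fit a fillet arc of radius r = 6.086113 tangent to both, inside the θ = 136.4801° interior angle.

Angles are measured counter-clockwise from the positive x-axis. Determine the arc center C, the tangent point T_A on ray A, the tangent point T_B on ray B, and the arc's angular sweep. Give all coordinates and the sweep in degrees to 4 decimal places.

center=(-25.2678,-33.8896) T_A=(-23.9127,-27.9562) T_B=(-20.1994,-30.5202) sweep=43.5199

bisector direction at 235.3757° = (-0.568194,-0.822895)
center distance |VC| = r/sin(θ/2) = 6.086113/sin(68.2400°) = 6.553049
C = V + |VC|·bis = (-25.2678,-33.8896)
T_A = V + ((C−V)·d_A)·d_A = V + 2.4293·d_A = (-23.9127,-27.9562)
T_B = V + ((C−V)·d_B)·d_B = V + 2.4293·d_B = (-20.1994,-30.5202)
sweep = 180° − θ = 43.5199°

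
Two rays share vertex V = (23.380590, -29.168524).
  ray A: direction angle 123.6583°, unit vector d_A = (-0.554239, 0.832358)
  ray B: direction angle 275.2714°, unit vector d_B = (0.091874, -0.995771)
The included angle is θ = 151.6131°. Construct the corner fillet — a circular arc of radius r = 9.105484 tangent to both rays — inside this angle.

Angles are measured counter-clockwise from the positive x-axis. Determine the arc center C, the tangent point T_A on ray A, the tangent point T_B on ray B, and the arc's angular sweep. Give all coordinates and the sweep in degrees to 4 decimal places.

bisector direction at 199.4649° = (-0.942846,-0.333229)
center distance |VC| = r/sin(θ/2) = 9.105484/sin(75.8066°) = 9.392196
C = V + |VC|·bis = (14.5252,-32.2983)
T_A = V + ((C−V)·d_A)·d_A = V + 2.3029·d_A = (22.1042,-27.2517)
T_B = V + ((C−V)·d_B)·d_B = V + 2.3029·d_B = (23.5922,-31.4617)
sweep = 180° − θ = 28.3869°

center=(14.5252,-32.2983) T_A=(22.1042,-27.2517) T_B=(23.5922,-31.4617) sweep=28.3869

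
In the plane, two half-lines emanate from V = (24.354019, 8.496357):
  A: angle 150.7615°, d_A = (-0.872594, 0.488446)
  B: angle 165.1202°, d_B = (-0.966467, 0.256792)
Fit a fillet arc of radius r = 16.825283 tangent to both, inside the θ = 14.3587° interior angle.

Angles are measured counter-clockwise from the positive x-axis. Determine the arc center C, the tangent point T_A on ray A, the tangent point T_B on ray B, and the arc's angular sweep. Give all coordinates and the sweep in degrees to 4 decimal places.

center=(-100.4192,59.0579) T_A=(-92.2010,73.7396) T_B=(-104.7398,42.7968) sweep=165.6413

bisector direction at 157.9409° = (-0.926797,0.375564)
center distance |VC| = r/sin(θ/2) = 16.825283/sin(7.1794°) = 134.628482
C = V + |VC|·bis = (-100.4192,59.0579)
T_A = V + ((C−V)·d_A)·d_A = V + 133.5730·d_A = (-92.2010,73.7396)
T_B = V + ((C−V)·d_B)·d_B = V + 133.5730·d_B = (-104.7398,42.7968)
sweep = 180° − θ = 165.6413°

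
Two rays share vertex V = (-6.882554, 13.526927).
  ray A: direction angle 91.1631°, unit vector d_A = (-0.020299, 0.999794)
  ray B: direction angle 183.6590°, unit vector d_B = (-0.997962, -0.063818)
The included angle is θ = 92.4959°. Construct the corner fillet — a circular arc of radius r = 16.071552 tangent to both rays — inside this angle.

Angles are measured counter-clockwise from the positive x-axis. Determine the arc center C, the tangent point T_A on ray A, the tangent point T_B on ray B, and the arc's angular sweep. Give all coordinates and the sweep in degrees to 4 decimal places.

bisector direction at 137.4111° = (-0.736228,0.676734)
center distance |VC| = r/sin(θ/2) = 16.071552/sin(46.2480°) = 22.249314
C = V + |VC|·bis = (-23.2631,28.5838)
T_A = V + ((C−V)·d_A)·d_A = V + 15.3863·d_A = (-7.1949,28.9100)
T_B = V + ((C−V)·d_B)·d_B = V + 15.3863·d_B = (-22.2375,12.5450)
sweep = 180° − θ = 87.5041°

center=(-23.2631,28.5838) T_A=(-7.1949,28.9100) T_B=(-22.2375,12.5450) sweep=87.5041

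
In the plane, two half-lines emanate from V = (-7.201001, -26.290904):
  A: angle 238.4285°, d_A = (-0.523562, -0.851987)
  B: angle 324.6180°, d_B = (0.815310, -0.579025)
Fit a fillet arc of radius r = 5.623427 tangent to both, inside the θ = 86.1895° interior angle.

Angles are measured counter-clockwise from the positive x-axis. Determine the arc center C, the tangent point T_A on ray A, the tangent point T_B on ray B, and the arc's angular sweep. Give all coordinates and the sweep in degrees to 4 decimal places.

center=(-5.5567,-34.3559) T_A=(-10.3478,-31.4117) T_B=(-2.3006,-29.7711) sweep=93.8105

bisector direction at 281.5233° = (0.199766,-0.979844)
center distance |VC| = r/sin(θ/2) = 5.623427/sin(43.0947°) = 8.230929
C = V + |VC|·bis = (-5.5567,-34.3559)
T_A = V + ((C−V)·d_A)·d_A = V + 6.0104·d_A = (-10.3478,-31.4117)
T_B = V + ((C−V)·d_B)·d_B = V + 6.0104·d_B = (-2.3006,-29.7711)
sweep = 180° − θ = 93.8105°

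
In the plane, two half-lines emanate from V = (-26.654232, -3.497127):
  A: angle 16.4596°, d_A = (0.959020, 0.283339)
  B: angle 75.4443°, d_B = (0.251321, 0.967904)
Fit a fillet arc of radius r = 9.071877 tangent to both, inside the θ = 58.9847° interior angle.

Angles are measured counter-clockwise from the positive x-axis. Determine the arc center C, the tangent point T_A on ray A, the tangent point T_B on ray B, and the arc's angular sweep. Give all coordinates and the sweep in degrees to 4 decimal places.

center=(-13.8425,9.7476) T_A=(-11.2720,1.0475) T_B=(-22.6232,12.0276) sweep=121.0153

bisector direction at 45.9519° = (0.695261,0.718757)
center distance |VC| = r/sin(θ/2) = 9.071877/sin(29.4923°) = 18.427263
C = V + |VC|·bis = (-13.8425,9.7476)
T_A = V + ((C−V)·d_A)·d_A = V + 16.0395·d_A = (-11.2720,1.0475)
T_B = V + ((C−V)·d_B)·d_B = V + 16.0395·d_B = (-22.6232,12.0276)
sweep = 180° − θ = 121.0153°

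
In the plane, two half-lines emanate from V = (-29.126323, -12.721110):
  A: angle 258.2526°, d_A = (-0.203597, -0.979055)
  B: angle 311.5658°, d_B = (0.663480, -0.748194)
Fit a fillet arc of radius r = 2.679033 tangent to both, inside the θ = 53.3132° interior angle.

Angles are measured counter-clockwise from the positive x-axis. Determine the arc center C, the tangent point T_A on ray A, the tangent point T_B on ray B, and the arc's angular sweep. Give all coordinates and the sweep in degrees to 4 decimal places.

bisector direction at 284.9092° = (0.257288,-0.966335)
center distance |VC| = r/sin(θ/2) = 2.679033/sin(26.6566°) = 5.971425
C = V + |VC|·bis = (-27.5899,-18.4915)
T_A = V + ((C−V)·d_A)·d_A = V + 5.3367·d_A = (-30.2129,-17.9461)
T_B = V + ((C−V)·d_B)·d_B = V + 5.3367·d_B = (-25.5855,-16.7140)
sweep = 180° − θ = 126.6868°

center=(-27.5899,-18.4915) T_A=(-30.2129,-17.9461) T_B=(-25.5855,-16.7140) sweep=126.6868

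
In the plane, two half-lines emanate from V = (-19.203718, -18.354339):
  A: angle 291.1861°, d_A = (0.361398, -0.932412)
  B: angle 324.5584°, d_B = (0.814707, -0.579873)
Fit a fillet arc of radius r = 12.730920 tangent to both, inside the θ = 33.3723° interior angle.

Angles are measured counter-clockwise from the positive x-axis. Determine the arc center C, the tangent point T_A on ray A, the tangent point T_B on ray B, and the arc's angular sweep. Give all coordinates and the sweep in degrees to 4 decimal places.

center=(8.0159,-53.3545) T_A=(-3.8545,-57.9554) T_B=(15.3982,-42.9825) sweep=146.6277

bisector direction at 307.8723° = (0.613903,-0.789382)
center distance |VC| = r/sin(θ/2) = 12.730920/sin(16.6862°) = 44.338680
C = V + |VC|·bis = (8.0159,-53.3545)
T_A = V + ((C−V)·d_A)·d_A = V + 42.4717·d_A = (-3.8545,-57.9554)
T_B = V + ((C−V)·d_B)·d_B = V + 42.4717·d_B = (15.3982,-42.9825)
sweep = 180° − θ = 146.6277°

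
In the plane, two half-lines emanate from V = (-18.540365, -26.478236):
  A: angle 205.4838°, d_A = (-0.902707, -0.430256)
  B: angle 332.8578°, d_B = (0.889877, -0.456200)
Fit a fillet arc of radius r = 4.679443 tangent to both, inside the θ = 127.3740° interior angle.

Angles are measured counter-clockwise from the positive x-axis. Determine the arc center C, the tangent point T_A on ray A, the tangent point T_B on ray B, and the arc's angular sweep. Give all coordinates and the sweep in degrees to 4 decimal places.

bisector direction at 269.1708° = (-0.014472,-0.999895)
center distance |VC| = r/sin(θ/2) = 4.679443/sin(63.6870°) = 5.220344
C = V + |VC|·bis = (-18.6159,-31.6980)
T_A = V + ((C−V)·d_A)·d_A = V + 2.3140·d_A = (-20.6293,-27.4739)
T_B = V + ((C−V)·d_B)·d_B = V + 2.3140·d_B = (-16.4811,-27.5339)
sweep = 180° − θ = 52.6260°

center=(-18.6159,-31.6980) T_A=(-20.6293,-27.4739) T_B=(-16.4811,-27.5339) sweep=52.6260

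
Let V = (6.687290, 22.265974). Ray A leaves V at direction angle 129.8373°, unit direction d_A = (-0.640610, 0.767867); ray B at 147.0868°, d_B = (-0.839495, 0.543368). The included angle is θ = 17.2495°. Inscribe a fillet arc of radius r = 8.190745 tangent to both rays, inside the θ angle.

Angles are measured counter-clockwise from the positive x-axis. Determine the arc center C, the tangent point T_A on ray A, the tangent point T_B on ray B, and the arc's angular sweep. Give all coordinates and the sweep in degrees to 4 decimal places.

bisector direction at 138.4621° = (-0.748517,0.663116)
center distance |VC| = r/sin(θ/2) = 8.190745/sin(8.6248°) = 54.618643
C = V + |VC|·bis = (-34.1957,58.4845)
T_A = V + ((C−V)·d_A)·d_A = V + 54.0010·d_A = (-27.9063,63.7315)
T_B = V + ((C−V)·d_B)·d_B = V + 54.0010·d_B = (-38.6463,51.6084)
sweep = 180° − θ = 162.7505°

center=(-34.1957,58.4845) T_A=(-27.9063,63.7315) T_B=(-38.6463,51.6084) sweep=162.7505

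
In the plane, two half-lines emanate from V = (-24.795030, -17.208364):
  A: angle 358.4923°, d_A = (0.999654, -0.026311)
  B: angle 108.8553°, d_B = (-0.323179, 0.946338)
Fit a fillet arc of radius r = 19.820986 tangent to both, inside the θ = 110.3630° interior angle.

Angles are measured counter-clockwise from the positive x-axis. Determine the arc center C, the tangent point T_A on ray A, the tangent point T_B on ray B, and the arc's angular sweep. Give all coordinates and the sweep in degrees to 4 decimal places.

bisector direction at 53.6738° = (0.592382,0.805657)
center distance |VC| = r/sin(θ/2) = 19.820986/sin(55.1815°) = 24.143525
C = V + |VC|·bis = (-10.4928,2.2430)
T_A = V + ((C−V)·d_A)·d_A = V + 13.7854·d_A = (-11.0144,-17.5711)
T_B = V + ((C−V)·d_B)·d_B = V + 13.7854·d_B = (-29.2502,-4.1627)
sweep = 180° − θ = 69.6370°

center=(-10.4928,2.2430) T_A=(-11.0144,-17.5711) T_B=(-29.2502,-4.1627) sweep=69.6370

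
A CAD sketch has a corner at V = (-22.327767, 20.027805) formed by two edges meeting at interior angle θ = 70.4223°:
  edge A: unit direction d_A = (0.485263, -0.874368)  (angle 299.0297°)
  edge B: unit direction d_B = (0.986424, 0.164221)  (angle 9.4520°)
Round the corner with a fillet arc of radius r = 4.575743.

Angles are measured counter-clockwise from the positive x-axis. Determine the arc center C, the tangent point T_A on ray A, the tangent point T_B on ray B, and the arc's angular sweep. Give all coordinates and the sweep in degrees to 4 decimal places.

center=(-15.1805,16.5790) T_A=(-19.1814,14.3585) T_B=(-15.9319,21.0926) sweep=109.5777

bisector direction at 334.2409° = (0.900629,-0.434589)
center distance |VC| = r/sin(θ/2) = 4.575743/sin(35.2112°) = 7.935851
C = V + |VC|·bis = (-15.1805,16.5790)
T_A = V + ((C−V)·d_A)·d_A = V + 6.4839·d_A = (-19.1814,14.3585)
T_B = V + ((C−V)·d_B)·d_B = V + 6.4839·d_B = (-15.9319,21.0926)
sweep = 180° − θ = 109.5777°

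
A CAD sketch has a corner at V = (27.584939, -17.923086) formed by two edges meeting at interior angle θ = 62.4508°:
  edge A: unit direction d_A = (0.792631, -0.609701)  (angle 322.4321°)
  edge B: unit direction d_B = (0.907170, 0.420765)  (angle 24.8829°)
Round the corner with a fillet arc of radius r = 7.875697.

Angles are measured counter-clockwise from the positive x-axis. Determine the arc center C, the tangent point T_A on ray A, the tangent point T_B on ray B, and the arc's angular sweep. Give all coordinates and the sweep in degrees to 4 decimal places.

center=(42.6841,-19.6014) T_A=(37.8823,-25.8439) T_B=(39.3703,-12.4568) sweep=117.5492

bisector direction at 353.6575° = (0.993879,-0.110472)
center distance |VC| = r/sin(θ/2) = 7.875697/sin(31.2254°) = 15.192136
C = V + |VC|·bis = (42.6841,-19.6014)
T_A = V + ((C−V)·d_A)·d_A = V + 12.9913·d_A = (37.8823,-25.8439)
T_B = V + ((C−V)·d_B)·d_B = V + 12.9913·d_B = (39.3703,-12.4568)
sweep = 180° − θ = 117.5492°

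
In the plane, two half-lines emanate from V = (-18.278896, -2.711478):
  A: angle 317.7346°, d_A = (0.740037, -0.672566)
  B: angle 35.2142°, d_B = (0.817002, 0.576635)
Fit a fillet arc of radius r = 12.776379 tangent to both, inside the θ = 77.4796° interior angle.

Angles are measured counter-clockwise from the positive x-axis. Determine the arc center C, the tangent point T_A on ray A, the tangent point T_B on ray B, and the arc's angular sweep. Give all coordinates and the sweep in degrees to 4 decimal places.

bisector direction at 356.4744° = (0.998107,-0.061495)
center distance |VC| = r/sin(θ/2) = 12.776379/sin(38.7398°) = 20.416575
C = V + |VC|·bis = (2.0990,-3.9670)
T_A = V + ((C−V)·d_A)·d_A = V + 15.9248·d_A = (-6.4939,-13.4220)
T_B = V + ((C−V)·d_B)·d_B = V + 15.9248·d_B = (-5.2683,6.4713)
sweep = 180° − θ = 102.5204°

center=(2.0990,-3.9670) T_A=(-6.4939,-13.4220) T_B=(-5.2683,6.4713) sweep=102.5204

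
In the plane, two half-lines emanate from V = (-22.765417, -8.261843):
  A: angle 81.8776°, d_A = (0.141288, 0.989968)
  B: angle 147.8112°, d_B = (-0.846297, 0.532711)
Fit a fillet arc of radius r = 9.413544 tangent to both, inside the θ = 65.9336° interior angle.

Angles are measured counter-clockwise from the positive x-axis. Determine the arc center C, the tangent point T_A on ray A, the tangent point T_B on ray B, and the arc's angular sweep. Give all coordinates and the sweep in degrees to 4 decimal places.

center=(-30.0339,7.4366) T_A=(-20.7148,6.1066) T_B=(-35.0486,-0.5301) sweep=114.0664

bisector direction at 114.8444° = (-0.420155,0.907452)
center distance |VC| = r/sin(θ/2) = 9.413544/sin(32.9668°) = 17.299444
C = V + |VC|·bis = (-30.0339,7.4366)
T_A = V + ((C−V)·d_A)·d_A = V + 14.5140·d_A = (-20.7148,6.1066)
T_B = V + ((C−V)·d_B)·d_B = V + 14.5140·d_B = (-35.0486,-0.5301)
sweep = 180° − θ = 114.0664°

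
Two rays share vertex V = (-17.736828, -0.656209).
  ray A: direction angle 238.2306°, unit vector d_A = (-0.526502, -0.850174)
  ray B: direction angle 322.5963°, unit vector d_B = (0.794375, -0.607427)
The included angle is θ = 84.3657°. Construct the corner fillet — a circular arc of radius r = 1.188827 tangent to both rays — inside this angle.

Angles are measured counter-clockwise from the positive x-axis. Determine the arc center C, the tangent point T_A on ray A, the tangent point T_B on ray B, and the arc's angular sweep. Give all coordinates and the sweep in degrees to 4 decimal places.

center=(-17.4168,-2.3975) T_A=(-18.4275,-1.7715) T_B=(-16.6947,-1.4531) sweep=95.6343

bisector direction at 280.4135° = (0.180750,-0.983529)
center distance |VC| = r/sin(θ/2) = 1.188827/sin(42.1829°) = 1.770408
C = V + |VC|·bis = (-17.4168,-2.3975)
T_A = V + ((C−V)·d_A)·d_A = V + 1.3119·d_A = (-18.4275,-1.7715)
T_B = V + ((C−V)·d_B)·d_B = V + 1.3119·d_B = (-16.6947,-1.4531)
sweep = 180° − θ = 95.6343°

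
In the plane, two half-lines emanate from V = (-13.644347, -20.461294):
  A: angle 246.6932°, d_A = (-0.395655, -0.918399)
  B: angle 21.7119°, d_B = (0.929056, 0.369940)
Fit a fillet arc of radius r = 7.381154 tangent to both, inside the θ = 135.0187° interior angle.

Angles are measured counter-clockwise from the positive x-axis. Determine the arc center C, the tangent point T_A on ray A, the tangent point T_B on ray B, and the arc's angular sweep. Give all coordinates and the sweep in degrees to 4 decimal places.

center=(-8.0746,-26.1883) T_A=(-14.8535,-23.2679) T_B=(-10.8052,-19.3308) sweep=44.9813

bisector direction at 314.2026° = (0.697197,-0.716880)
center distance |VC| = r/sin(θ/2) = 7.381154/sin(67.5093°) = 7.988764
C = V + |VC|·bis = (-8.0746,-26.1883)
T_A = V + ((C−V)·d_A)·d_A = V + 3.0560·d_A = (-14.8535,-23.2679)
T_B = V + ((C−V)·d_B)·d_B = V + 3.0560·d_B = (-10.8052,-19.3308)
sweep = 180° − θ = 44.9813°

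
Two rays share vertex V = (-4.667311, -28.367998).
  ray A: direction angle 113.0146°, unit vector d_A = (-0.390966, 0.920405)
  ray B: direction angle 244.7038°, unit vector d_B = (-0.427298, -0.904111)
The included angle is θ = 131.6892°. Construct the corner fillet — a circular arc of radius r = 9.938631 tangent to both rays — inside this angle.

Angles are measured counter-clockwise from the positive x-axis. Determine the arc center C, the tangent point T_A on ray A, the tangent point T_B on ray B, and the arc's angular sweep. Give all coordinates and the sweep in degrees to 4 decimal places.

center=(-15.5575,-28.1511) T_A=(-6.4100,-24.2655) T_B=(-6.5719,-32.3979) sweep=48.3108

bisector direction at 178.8592° = (-0.999802,0.019909)
center distance |VC| = r/sin(θ/2) = 9.938631/sin(65.8446°) = 10.892379
C = V + |VC|·bis = (-15.5575,-28.1511)
T_A = V + ((C−V)·d_A)·d_A = V + 4.4573·d_A = (-6.4100,-24.2655)
T_B = V + ((C−V)·d_B)·d_B = V + 4.4573·d_B = (-6.5719,-32.3979)
sweep = 180° − θ = 48.3108°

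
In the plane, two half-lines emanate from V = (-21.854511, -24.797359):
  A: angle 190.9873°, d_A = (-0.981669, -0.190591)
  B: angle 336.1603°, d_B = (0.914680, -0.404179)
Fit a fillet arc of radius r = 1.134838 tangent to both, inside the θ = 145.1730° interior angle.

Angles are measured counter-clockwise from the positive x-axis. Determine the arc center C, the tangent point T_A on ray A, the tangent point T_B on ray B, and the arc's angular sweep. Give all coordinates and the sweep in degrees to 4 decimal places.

center=(-21.9876,-25.9792) T_A=(-22.2039,-24.8652) T_B=(-21.5289,-24.9412) sweep=34.8270

bisector direction at 263.5738° = (-0.111923,-0.993717)
center distance |VC| = r/sin(θ/2) = 1.134838/sin(72.5865°) = 1.189346
C = V + |VC|·bis = (-21.9876,-25.9792)
T_A = V + ((C−V)·d_A)·d_A = V + 0.3559·d_A = (-22.2039,-24.8652)
T_B = V + ((C−V)·d_B)·d_B = V + 0.3559·d_B = (-21.5289,-24.9412)
sweep = 180° − θ = 34.8270°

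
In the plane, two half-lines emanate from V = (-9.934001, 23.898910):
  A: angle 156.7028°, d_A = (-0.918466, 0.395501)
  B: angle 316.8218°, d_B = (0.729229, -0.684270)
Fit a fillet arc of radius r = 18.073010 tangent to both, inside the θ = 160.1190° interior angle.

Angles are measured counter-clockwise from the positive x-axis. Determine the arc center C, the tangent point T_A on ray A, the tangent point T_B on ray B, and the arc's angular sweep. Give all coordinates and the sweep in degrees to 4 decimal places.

center=(-19.9910,8.5522) T_A=(-12.8432,25.1516) T_B=(-7.6242,21.7315) sweep=19.8810

bisector direction at 236.7623° = (-0.548114,-0.836404)
center distance |VC| = r/sin(θ/2) = 18.073010/sin(80.0595°) = 18.348465
C = V + |VC|·bis = (-19.9910,8.5522)
T_A = V + ((C−V)·d_A)·d_A = V + 3.1674·d_A = (-12.8432,25.1516)
T_B = V + ((C−V)·d_B)·d_B = V + 3.1674·d_B = (-7.6242,21.7315)
sweep = 180° − θ = 19.8810°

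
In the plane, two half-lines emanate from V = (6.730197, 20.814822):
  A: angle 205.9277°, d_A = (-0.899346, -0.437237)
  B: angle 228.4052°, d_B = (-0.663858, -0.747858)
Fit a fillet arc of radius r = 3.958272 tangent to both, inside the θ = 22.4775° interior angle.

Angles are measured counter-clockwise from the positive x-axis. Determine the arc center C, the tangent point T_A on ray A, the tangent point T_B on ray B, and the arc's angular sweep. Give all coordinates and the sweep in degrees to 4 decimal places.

center=(-9.4541,8.5452) T_A=(-11.1848,12.1051) T_B=(-6.4939,5.9175) sweep=157.5225

bisector direction at 217.1664° = (-0.796884,-0.604133)
center distance |VC| = r/sin(θ/2) = 3.958272/sin(11.2387°) = 20.309481
C = V + |VC|·bis = (-9.4541,8.5452)
T_A = V + ((C−V)·d_A)·d_A = V + 19.9200·d_A = (-11.1848,12.1051)
T_B = V + ((C−V)·d_B)·d_B = V + 19.9200·d_B = (-6.4939,5.9175)
sweep = 180° − θ = 157.5225°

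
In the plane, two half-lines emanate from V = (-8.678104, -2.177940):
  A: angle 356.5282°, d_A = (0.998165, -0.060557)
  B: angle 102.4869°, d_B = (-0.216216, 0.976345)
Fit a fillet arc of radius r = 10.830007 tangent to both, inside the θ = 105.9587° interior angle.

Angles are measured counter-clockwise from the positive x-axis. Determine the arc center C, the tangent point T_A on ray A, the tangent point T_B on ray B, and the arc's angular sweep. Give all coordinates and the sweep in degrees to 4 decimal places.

center=(0.1299,8.1376) T_A=(-0.5260,-2.6725) T_B=(-10.4440,5.7960) sweep=74.0413

bisector direction at 49.5075° = (0.649348,0.760492)
center distance |VC| = r/sin(θ/2) = 10.830007/sin(52.9793°) = 13.564323
C = V + |VC|·bis = (0.1299,8.1376)
T_A = V + ((C−V)·d_A)·d_A = V + 8.1671·d_A = (-0.5260,-2.6725)
T_B = V + ((C−V)·d_B)·d_B = V + 8.1671·d_B = (-10.4440,5.7960)
sweep = 180° − θ = 74.0413°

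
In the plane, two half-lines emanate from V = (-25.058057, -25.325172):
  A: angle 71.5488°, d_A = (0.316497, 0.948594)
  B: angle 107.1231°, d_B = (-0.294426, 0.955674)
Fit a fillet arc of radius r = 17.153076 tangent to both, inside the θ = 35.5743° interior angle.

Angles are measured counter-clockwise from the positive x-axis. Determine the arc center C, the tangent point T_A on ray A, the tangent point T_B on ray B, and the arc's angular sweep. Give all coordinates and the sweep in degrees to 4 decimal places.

center=(-24.4073,30.8220) T_A=(-8.1360,25.3931) T_B=(-40.8000,25.7717) sweep=144.4257

bisector direction at 89.3360° = (0.011590,0.999933)
center distance |VC| = r/sin(θ/2) = 17.153076/sin(17.7872°) = 56.150901
C = V + |VC|·bis = (-24.4073,30.8220)
T_A = V + ((C−V)·d_A)·d_A = V + 53.4668·d_A = (-8.1360,25.3931)
T_B = V + ((C−V)·d_B)·d_B = V + 53.4668·d_B = (-40.8000,25.7717)
sweep = 180° − θ = 144.4257°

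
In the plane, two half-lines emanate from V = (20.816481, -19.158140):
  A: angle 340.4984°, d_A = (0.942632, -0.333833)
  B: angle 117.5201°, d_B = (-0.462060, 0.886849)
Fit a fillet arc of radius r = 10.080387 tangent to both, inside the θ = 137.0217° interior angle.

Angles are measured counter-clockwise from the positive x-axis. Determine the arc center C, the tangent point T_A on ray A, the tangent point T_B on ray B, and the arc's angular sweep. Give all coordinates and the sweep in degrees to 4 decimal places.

center=(27.9225,-10.9809) T_A=(24.5574,-20.4830) T_B=(18.9828,-15.6386) sweep=42.9783

bisector direction at 49.0093° = (0.655937,0.754815)
center distance |VC| = r/sin(θ/2) = 10.080387/sin(68.5109°) = 10.833453
C = V + |VC|·bis = (27.9225,-10.9809)
T_A = V + ((C−V)·d_A)·d_A = V + 3.9686·d_A = (24.5574,-20.4830)
T_B = V + ((C−V)·d_B)·d_B = V + 3.9686·d_B = (18.9828,-15.6386)
sweep = 180° − θ = 42.9783°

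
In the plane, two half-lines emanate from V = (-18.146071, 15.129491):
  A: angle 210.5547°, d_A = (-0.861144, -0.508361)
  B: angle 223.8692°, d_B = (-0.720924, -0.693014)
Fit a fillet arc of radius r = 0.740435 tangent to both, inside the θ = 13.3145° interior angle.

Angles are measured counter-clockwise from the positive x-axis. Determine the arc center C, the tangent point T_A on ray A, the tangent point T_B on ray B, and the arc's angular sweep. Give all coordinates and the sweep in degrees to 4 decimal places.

bisector direction at 217.2120° = (-0.796404,-0.604765)
center distance |VC| = r/sin(θ/2) = 0.740435/sin(6.6573°) = 6.386933
C = V + |VC|·bis = (-23.2326,11.2669)
T_A = V + ((C−V)·d_A)·d_A = V + 6.3439·d_A = (-23.6091,11.9045)
T_B = V + ((C−V)·d_B)·d_B = V + 6.3439·d_B = (-22.7195,10.7331)
sweep = 180° − θ = 166.6855°

center=(-23.2326,11.2669) T_A=(-23.6091,11.9045) T_B=(-22.7195,10.7331) sweep=166.6855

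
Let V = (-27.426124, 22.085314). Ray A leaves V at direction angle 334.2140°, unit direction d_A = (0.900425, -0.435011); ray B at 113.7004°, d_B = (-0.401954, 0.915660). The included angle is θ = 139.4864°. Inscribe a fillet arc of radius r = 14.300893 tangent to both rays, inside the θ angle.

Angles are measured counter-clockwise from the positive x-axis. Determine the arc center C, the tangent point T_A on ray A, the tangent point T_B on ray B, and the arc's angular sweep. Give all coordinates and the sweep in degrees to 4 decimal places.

center=(-16.4528,32.6663) T_A=(-22.6739,19.7894) T_B=(-29.5476,26.9180) sweep=40.5136

bisector direction at 43.9572° = (0.719859,0.694121)
center distance |VC| = r/sin(θ/2) = 14.300893/sin(69.7432°) = 15.243713
C = V + |VC|·bis = (-16.4528,32.6663)
T_A = V + ((C−V)·d_A)·d_A = V + 5.2778·d_A = (-22.6739,19.7894)
T_B = V + ((C−V)·d_B)·d_B = V + 5.2778·d_B = (-29.5476,26.9180)
sweep = 180° − θ = 40.5136°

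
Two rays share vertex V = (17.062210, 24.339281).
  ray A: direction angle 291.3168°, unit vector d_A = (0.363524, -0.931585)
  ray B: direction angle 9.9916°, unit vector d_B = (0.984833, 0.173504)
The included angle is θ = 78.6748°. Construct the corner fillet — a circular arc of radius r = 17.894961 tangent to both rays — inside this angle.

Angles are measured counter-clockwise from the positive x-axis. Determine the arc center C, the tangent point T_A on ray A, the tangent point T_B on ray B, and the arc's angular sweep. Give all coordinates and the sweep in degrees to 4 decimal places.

center=(41.6702,10.5041) T_A=(24.9995,3.9988) T_B=(38.5653,28.1276) sweep=101.3252

bisector direction at 330.6542° = (0.871678,-0.490079)
center distance |VC| = r/sin(θ/2) = 17.894961/sin(39.3374°) = 28.230573
C = V + |VC|·bis = (41.6702,10.5041)
T_A = V + ((C−V)·d_A)·d_A = V + 21.8343·d_A = (24.9995,3.9988)
T_B = V + ((C−V)·d_B)·d_B = V + 21.8343·d_B = (38.5653,28.1276)
sweep = 180° − θ = 101.3252°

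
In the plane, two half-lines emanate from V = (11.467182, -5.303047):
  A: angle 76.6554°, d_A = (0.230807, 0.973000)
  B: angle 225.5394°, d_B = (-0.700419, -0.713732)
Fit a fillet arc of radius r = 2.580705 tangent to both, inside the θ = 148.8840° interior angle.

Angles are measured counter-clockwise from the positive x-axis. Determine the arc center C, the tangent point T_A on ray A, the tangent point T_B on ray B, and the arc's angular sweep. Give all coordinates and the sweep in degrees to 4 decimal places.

bisector direction at 151.0974° = (-0.875443,0.483322)
center distance |VC| = r/sin(θ/2) = 2.580705/sin(74.4420°) = 2.678860
C = V + |VC|·bis = (9.1220,-4.0083)
T_A = V + ((C−V)·d_A)·d_A = V + 0.7185·d_A = (11.6330,-4.6039)
T_B = V + ((C−V)·d_B)·d_B = V + 0.7185·d_B = (10.9639,-5.8159)
sweep = 180° − θ = 31.1160°

center=(9.1220,-4.0083) T_A=(11.6330,-4.6039) T_B=(10.9639,-5.8159) sweep=31.1160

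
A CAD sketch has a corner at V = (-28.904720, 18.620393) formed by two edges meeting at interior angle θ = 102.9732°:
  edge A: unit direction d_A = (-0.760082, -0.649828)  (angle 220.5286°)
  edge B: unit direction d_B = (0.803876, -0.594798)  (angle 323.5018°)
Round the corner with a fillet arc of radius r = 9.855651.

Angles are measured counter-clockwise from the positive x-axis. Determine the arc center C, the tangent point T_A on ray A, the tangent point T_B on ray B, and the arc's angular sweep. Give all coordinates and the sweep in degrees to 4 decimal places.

center=(-28.4618,6.0325) T_A=(-34.8663,13.5236) T_B=(-22.5997,13.9552) sweep=77.0268

bisector direction at 272.0152° = (0.035165,-0.999382)
center distance |VC| = r/sin(θ/2) = 9.855651/sin(51.4866°) = 12.595684
C = V + |VC|·bis = (-28.4618,6.0325)
T_A = V + ((C−V)·d_A)·d_A = V + 7.8433·d_A = (-34.8663,13.5236)
T_B = V + ((C−V)·d_B)·d_B = V + 7.8433·d_B = (-22.5997,13.9552)
sweep = 180° − θ = 77.0268°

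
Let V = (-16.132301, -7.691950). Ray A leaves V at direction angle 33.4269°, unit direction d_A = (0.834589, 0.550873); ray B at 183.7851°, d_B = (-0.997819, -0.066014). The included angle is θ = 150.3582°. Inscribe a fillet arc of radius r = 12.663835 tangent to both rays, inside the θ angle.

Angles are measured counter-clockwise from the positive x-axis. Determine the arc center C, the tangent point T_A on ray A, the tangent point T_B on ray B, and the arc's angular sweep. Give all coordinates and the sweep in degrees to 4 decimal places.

center=(-20.3119,4.7231) T_A=(-13.3357,-5.8460) T_B=(-19.4759,-7.9132) sweep=29.6418

bisector direction at 108.6060° = (-0.319059,0.947735)
center distance |VC| = r/sin(θ/2) = 12.663835/sin(75.1791°) = 13.099659
C = V + |VC|·bis = (-20.3119,4.7231)
T_A = V + ((C−V)·d_A)·d_A = V + 3.3509·d_A = (-13.3357,-5.8460)
T_B = V + ((C−V)·d_B)·d_B = V + 3.3509·d_B = (-19.4759,-7.9132)
sweep = 180° − θ = 29.6418°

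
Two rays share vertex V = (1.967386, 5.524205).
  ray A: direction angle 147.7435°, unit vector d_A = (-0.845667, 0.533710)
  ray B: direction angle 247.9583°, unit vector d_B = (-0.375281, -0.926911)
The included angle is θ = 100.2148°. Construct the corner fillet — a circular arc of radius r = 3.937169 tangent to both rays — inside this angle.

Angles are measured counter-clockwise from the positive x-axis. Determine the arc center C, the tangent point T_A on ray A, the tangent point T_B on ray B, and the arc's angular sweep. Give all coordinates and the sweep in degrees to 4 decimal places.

bisector direction at 197.8509° = (-0.951857,-0.306541)
center distance |VC| = r/sin(θ/2) = 3.937169/sin(50.1074°) = 5.131547
C = V + |VC|·bis = (-2.9171,3.9512)
T_A = V + ((C−V)·d_A)·d_A = V + 3.2911·d_A = (-0.8158,7.2807)
T_B = V + ((C−V)·d_B)·d_B = V + 3.2911·d_B = (0.7323,2.4736)
sweep = 180° − θ = 79.7852°

center=(-2.9171,3.9512) T_A=(-0.8158,7.2807) T_B=(0.7323,2.4736) sweep=79.7852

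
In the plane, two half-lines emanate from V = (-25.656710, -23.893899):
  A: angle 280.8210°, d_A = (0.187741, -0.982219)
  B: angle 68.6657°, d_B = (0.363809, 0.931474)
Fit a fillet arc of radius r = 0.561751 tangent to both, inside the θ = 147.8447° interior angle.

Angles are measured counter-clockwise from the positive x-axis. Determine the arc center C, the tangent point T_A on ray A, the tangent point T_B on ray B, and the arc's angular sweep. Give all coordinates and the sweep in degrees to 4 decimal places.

bisector direction at 354.7434° = (0.995794,-0.091617)
center distance |VC| = r/sin(θ/2) = 0.561751/sin(73.9223°) = 0.584617
C = V + |VC|·bis = (-25.0746,-23.9475)
T_A = V + ((C−V)·d_A)·d_A = V + 0.1619·d_A = (-25.6263,-24.0529)
T_B = V + ((C−V)·d_B)·d_B = V + 0.1619·d_B = (-25.5978,-23.7431)
sweep = 180° − θ = 32.1553°

center=(-25.0746,-23.9475) T_A=(-25.6263,-24.0529) T_B=(-25.5978,-23.7431) sweep=32.1553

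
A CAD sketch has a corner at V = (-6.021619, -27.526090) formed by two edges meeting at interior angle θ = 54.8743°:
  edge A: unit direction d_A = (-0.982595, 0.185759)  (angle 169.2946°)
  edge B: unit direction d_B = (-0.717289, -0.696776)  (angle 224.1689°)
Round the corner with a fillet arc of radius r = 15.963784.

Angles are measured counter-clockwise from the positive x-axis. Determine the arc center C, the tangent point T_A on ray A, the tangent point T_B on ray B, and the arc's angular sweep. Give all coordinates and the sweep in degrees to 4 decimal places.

center=(-39.2003,-37.5002) T_A=(-36.2349,-21.8143) T_B=(-28.0771,-48.9509) sweep=125.1257

bisector direction at 196.7318° = (-0.957663,-0.287891)
center distance |VC| = r/sin(θ/2) = 15.963784/sin(27.4371°) = 34.645483
C = V + |VC|·bis = (-39.2003,-37.5002)
T_A = V + ((C−V)·d_A)·d_A = V + 30.7484·d_A = (-36.2349,-21.8143)
T_B = V + ((C−V)·d_B)·d_B = V + 30.7484·d_B = (-28.0771,-48.9509)
sweep = 180° − θ = 125.1257°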